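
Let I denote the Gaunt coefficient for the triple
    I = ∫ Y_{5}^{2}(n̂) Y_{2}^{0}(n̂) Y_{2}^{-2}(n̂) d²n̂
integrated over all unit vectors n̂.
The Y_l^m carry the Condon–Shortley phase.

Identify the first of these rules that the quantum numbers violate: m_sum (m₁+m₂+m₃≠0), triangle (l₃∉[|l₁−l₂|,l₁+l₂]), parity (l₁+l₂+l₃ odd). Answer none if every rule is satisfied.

triangle

Σmᵢ = 0  ✓
l₃∈[|l₁−l₂|,l₁+l₂]=[3,7], have l₃=2  ✗
Σlᵢ = 9 ⇒ odd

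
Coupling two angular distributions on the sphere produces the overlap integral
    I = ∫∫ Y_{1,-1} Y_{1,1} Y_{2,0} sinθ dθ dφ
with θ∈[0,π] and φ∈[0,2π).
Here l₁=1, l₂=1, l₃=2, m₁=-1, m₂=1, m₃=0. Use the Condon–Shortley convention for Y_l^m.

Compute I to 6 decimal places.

0.126157

m-sum 0 ✓  L=4 even ✓  0≤2≤2 ✓
Π(2lᵢ+1) = 3×3×5 = 45
triangle coeff Δ(1,1,2) = 1/30
Σ_t [0,0]: t=0:+1/1 = 1/1
(3j)²=2/15 [(1 1 2; 0 0 0)], sign=+1
Σ_t [0,0]: t=0:+1/4 = 1/4
(3j)²=1/30 [(1 1 2; -1 1 0)], sign=+1
⇒ 4πI² = 1/5
I = (+1)√(1/5/(4π)) = 0.12615663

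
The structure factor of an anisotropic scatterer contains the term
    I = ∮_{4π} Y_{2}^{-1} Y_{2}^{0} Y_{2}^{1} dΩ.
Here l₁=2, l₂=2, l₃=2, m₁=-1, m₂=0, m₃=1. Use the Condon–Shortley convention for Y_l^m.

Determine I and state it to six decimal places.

m-sum 0 ✓  L=6 even ✓  0≤2≤4 ✓
Π(2lᵢ+1) = 5×5×5 = 125
triangle coeff Δ(2,2,2) = 1/630
Σ_t [0,2]: t=0:+1/8 t=1:−1/1 t=2:+1/8 = -3/4
(3j)²=2/35 [(2 2 2; 0 0 0)], sign=-1
Σ_t [1,2]: t=1:−1/2 t=2:+1/4 = -1/4
(3j)²=1/70 [(2 2 2; -1 0 1)], sign=+1
⇒ 4πI² = 5/49
I = (-1)√(5/49/(4π)) = -0.09011188

-0.090112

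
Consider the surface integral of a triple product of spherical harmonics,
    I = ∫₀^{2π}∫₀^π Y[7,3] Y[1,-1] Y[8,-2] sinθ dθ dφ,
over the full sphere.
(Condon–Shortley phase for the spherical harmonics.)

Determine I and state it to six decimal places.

Checks pass: Σm=0; 16 even; l₃=8∈[6,8].
(2·7+1)(2·1+1)(2·8+1) = 765
Δ: 0! 14! 2! / 17! → 1/2040
sum: t=0:+1/25401600 = 1/25401600
3j²(7 1 8; 0 0 0) = Δ·Π!·Σ² = 8/255  (sign +1)
sum: t=0:+1/174182400 = 1/174182400
3j²(7 1 8; 3 -1 -2) = Δ·Π!·Σ² = 1/136  (sign +1)
combine: 4πI² = 765·8/255·1/136 = 3/17
take √, sign +1: I = 0.11850352

0.118504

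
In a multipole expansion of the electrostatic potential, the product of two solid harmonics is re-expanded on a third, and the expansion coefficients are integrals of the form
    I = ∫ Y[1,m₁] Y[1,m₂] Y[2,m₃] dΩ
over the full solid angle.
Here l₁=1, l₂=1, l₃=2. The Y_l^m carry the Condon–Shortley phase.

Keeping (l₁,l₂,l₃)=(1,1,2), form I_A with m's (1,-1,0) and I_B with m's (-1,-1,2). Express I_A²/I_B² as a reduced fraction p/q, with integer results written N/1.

1/6

Same 1,1,2: normalisation and zero-m 3j drop out of the ratio.
A: Δ: 0! 2! 2! / 5! → 1/30; sum: t=0:+1/4 = 1/4; 3j²(1 1 2; 1 -1 0) = Δ·Π!·Σ² = 1/30  (sign +1)
B: Δ: 0! 2! 2! / 5! → 1/30; sum: t=0:+1/4 = 1/4; 3j²(1 1 2; -1 -1 2) = Δ·Π!·Σ² = 1/5  (sign +1)
I_A²/I_B² = (1/30)/(1/5) = 1/6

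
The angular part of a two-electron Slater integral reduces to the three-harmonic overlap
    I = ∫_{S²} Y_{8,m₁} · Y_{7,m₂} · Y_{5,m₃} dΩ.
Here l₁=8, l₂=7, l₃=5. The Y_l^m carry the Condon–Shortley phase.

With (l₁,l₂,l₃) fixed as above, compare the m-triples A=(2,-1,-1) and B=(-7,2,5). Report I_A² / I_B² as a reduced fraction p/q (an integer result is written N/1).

38809/35750

Shared (l₁,l₂,l₃)=(8,7,5): N and (l;000)² cancel in I_A²/I_B².
A: Δ = 10!·6!·4!/21! = 1/814773960; Racah Σ t=2..6: t=2:+1/92897280 t=3:−1/6531840 t=4:+1/3317760 t=5:−1/10368000 t=6:+1/298598400 = 197/2985984000; ⇒ 3j(8 7 5; 2 -1 -1)² = 38809/5542680, sgn +1
B: Δ = 10!·6!·4!/21! = 1/814773960; Racah Σ t=9..9: t=9:−1/6270566400 = -1/6270566400; ⇒ 3j(8 7 5; -7 2 5)² = 25/3876, sgn -1
I_A²/I_B² = (38809/5542680)/(25/3876) = 38809/35750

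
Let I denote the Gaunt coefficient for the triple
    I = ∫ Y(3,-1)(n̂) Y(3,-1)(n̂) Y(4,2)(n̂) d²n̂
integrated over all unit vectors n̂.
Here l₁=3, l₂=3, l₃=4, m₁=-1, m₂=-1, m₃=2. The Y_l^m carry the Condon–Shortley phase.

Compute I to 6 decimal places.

m-sum 0 ✓  L=10 even ✓  0≤4≤6 ✓
Π(2lᵢ+1) = 7×7×9 = 441
triangle coeff Δ(3,3,4) = 1/34650
Σ_t [0,2]: t=0:+1/72 t=1:−1/16 t=2:+1/72 = -5/144
(3j)²=2/77 [(3 3 4; 0 0 0)], sign=-1
Σ_t [0,2]: t=0:+1/192 t=1:−1/36 t=2:+1/192 = -5/288
(3j)²=20/693 [(3 3 4; -1 -1 2)], sign=-1
⇒ 4πI² = 40/121
I = (+1)√(40/121/(4π)) = 0.16219310

0.162193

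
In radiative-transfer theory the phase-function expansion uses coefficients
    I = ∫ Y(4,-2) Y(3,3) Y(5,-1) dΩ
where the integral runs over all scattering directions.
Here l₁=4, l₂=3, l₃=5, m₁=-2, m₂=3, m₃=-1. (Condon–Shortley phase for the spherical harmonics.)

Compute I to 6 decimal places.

Rules hold: Σm=0, L=12 even, 1≤5≤7.
N = 9·7·11 = 693
Δ = 2!·6!·4!/13! = 1/180180
Racah Σ t=0..2: t=0:+1/576 t=1:−1/144 t=2:+1/576 = -1/288
⇒ 3j(4 3 5; 0 0 0)² = 20/1001, sgn +1
Racah Σ t=2..2: t=2:+1/2304 = 1/2304
⇒ 3j(4 3 5; -2 3 -1)² = 75/4004, sgn +1
4πI² = N·(3j₀)²·(3jₘ)² = 3375/13013
I = +1·√(0.259356/4π) = 0.14366244

0.143662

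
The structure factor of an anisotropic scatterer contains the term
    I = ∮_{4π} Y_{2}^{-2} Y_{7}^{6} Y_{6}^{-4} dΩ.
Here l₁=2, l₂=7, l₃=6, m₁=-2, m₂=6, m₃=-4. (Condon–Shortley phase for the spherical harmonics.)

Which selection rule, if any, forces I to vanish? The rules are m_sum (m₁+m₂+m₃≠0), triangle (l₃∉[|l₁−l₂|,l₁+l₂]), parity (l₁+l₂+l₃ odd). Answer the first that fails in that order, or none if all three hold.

azimuthal sum: -2 + 6 − 4 = 0  ✓
5 ≤ 6 ≤ 9 (triangle on l)  ✓
L = 2 + 7 + 6 = 15 (odd)  ✗

parity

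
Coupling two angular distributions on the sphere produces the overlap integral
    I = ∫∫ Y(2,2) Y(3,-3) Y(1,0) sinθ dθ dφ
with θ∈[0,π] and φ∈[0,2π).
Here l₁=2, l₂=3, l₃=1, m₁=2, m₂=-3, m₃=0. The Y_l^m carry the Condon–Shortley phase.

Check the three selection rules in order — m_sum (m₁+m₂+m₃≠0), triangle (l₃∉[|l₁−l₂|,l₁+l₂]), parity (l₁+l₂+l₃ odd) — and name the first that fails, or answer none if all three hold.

m_sum

m₁+m₂+m₃ = 2 − 3 + 0 = -1  ✗
triangle: |2−3|=1 ≤ l₃=1 ≤ 2+3=5
parity: l₁+l₂+l₃ = 6 is even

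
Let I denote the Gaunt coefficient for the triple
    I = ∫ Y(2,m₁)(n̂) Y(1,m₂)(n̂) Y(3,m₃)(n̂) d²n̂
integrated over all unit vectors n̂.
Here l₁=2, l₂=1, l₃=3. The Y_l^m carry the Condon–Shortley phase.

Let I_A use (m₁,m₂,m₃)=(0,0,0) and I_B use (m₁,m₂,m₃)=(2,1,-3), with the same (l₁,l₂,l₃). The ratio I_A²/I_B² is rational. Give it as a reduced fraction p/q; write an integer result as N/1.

l's match ⇒ only the (l;m) 3-j factors differ between A and B.
A: triangle coeff Δ(2,1,3) = 1/105; Σ_t [0,0]: t=0:+1/4 = 1/4; (3j)²=3/35 [(2 1 3; 0 0 0)], sign=-1
B: triangle coeff Δ(2,1,3) = 1/105; Σ_t [0,0]: t=0:+1/48 = 1/48; (3j)²=1/7 [(2 1 3; 2 1 -3)], sign=+1
I_A²/I_B² = (3/35)/(1/7) = 3/5

3/5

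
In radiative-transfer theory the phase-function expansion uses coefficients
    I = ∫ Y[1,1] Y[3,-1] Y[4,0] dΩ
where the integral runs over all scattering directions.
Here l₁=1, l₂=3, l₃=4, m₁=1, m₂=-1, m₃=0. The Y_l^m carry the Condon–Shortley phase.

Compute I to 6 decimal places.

Checks pass: Σm=0; 8 even; l₃=4∈[2,4].
(2·1+1)(2·3+1)(2·4+1) = 189
Δ: 0! 2! 6! / 9! → 1/252
sum: t=0:+1/36 = 1/36
3j²(1 3 4; 0 0 0) = Δ·Π!·Σ² = 4/63  (sign +1)
sum: t=0:+1/96 = 1/96
3j²(1 3 4; 1 -1 0) = Δ·Π!·Σ² = 1/42  (sign +1)
combine: 4πI² = 189·4/63·1/42 = 2/7
take √, sign +1: I = 0.15078601

0.150786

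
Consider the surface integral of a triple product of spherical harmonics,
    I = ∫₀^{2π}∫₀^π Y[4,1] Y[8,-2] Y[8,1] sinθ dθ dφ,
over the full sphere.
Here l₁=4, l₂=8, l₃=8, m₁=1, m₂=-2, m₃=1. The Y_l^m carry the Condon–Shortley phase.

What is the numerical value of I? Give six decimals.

0.089739

m-sum 0 ✓  L=20 even ✓  4≤8≤12 ✓
Π(2lᵢ+1) = 9×17×17 = 2601
triangle coeff Δ(4,8,8) = 1/185175900
Σ_t [0,4]: t=0:+1/557383680 t=1:−1/21772800 t=2:+1/8294400 t=3:−1/21772800 t=4:+1/557383680 = 1/30965760
(3j)²=36/4199 [(4 8 8; 0 0 0)], sign=+1
Σ_t [0,3]: t=0:+1/74649600 t=1:−1/14515200 t=2:+1/23224320 t=3:−1/313528320 = -7/447897600
(3j)²=343/75582 [(4 8 8; 1 -2 1)], sign=+1
⇒ 4πI² = 6174/61009
I = (+1)√(6174/61009/(4π)) = 0.08973904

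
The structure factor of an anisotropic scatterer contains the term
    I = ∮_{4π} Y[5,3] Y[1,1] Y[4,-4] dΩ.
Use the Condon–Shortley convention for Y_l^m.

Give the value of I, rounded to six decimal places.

m-sum 0 ✓  L=10 even ✓  4≤4≤6 ✓
Π(2lᵢ+1) = 11×3×9 = 297
triangle coeff Δ(5,1,4) = 1/495
Σ_t [1,1]: t=1:−1/576 = -1/576
(3j)²=5/99 [(5 1 4; 0 0 0)], sign=-1
Σ_t [2,2]: t=2:+1/80640 = 1/80640
(3j)²=1/495 [(5 1 4; 3 1 -4)], sign=+1
⇒ 4πI² = 1/33
I = (-1)√(1/33/(4π)) = -0.04910640

-0.049106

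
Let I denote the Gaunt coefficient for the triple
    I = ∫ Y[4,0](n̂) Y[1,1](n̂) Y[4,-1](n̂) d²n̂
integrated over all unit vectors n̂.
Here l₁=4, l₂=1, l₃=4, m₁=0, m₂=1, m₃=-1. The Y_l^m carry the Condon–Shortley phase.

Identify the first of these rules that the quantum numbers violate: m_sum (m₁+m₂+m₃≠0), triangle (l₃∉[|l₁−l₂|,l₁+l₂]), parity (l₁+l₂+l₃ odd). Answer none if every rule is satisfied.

parity

Σmᵢ = 0  ✓
l₃∈[|l₁−l₂|,l₁+l₂]=[3,5], have l₃=4  ✓
Σlᵢ = 9 ⇒ odd  ✗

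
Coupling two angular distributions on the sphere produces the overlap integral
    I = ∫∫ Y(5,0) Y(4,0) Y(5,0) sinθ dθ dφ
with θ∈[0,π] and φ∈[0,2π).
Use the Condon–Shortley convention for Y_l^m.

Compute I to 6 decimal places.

Checks pass: Σm=0; 14 even; l₃=5∈[1,9].
(2·5+1)(2·4+1)(2·5+1) = 1089
Δ: 4! 6! 4! / 15! → 1/3153150
sum: t=0:+1/69120 t=1:−1/1728 t=2:+1/576 t=3:−1/1728 t=4:+1/69120 = 7/11520
3j²(5 4 5; 0 0 0) = Δ·Π!·Σ² = 2/143  (sign -1)
(m-triple is (0,0,0) — same symbol as above.)
combine: 4πI² = 1089·2/143·2/143 = 36/169
take √, sign +1: I = 0.13019760

0.130198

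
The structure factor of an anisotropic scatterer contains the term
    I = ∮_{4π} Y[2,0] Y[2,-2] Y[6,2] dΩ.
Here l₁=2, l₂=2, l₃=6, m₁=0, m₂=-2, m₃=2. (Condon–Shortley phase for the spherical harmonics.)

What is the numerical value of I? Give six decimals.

l₃=6 ∉ [0,4] — triangle fails ⇒ I = 0

0.000000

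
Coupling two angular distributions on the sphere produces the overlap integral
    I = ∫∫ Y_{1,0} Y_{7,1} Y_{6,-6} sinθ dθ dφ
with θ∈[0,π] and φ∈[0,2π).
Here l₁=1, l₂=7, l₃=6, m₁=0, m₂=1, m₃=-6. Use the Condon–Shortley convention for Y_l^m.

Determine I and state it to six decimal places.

m-sum = 0 + 1 − 6 = -5 ≠ 0 ⇒ I = 0

0.000000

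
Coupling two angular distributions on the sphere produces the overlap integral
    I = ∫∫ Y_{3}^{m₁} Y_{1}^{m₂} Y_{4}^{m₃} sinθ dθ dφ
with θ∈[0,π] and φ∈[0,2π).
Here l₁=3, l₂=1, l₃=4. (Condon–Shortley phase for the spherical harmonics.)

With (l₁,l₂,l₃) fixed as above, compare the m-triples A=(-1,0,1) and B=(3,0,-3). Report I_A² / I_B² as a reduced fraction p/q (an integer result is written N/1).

15/7

l's match ⇒ only the (l;m) 3-j factors differ between A and B.
A: triangle coeff Δ(3,1,4) = 1/252; Σ_t [0,0]: t=0:+1/48 = 1/48; (3j)²=5/84 [(3 1 4; -1 0 1)], sign=-1
B: triangle coeff Δ(3,1,4) = 1/252; Σ_t [0,0]: t=0:+1/720 = 1/720; (3j)²=1/36 [(3 1 4; 3 0 -3)], sign=-1
I_A²/I_B² = (5/84)/(1/36) = 15/7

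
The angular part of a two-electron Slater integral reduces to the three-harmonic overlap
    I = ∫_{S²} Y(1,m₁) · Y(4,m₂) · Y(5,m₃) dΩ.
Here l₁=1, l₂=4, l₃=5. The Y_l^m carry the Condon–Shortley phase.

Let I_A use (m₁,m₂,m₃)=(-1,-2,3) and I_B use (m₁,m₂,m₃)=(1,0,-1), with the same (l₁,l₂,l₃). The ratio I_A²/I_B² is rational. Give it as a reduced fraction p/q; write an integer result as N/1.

l's match ⇒ only the (l;m) 3-j factors differ between A and B.
A: triangle coeff Δ(1,4,5) = 1/495; Σ_t [0,0]: t=0:+1/2880 = 1/2880; (3j)²=28/495 [(1 4 5; -1 -2 3)], sign=+1
B: triangle coeff Δ(1,4,5) = 1/495; Σ_t [0,0]: t=0:+1/1152 = 1/1152; (3j)²=1/33 [(1 4 5; 1 0 -1)], sign=+1
I_A²/I_B² = (28/495)/(1/33) = 28/15

28/15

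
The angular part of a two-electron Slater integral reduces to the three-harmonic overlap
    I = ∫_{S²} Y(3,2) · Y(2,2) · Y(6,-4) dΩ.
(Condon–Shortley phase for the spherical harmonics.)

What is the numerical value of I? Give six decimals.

l₃=6 ∉ [1,5] — triangle fails ⇒ I = 0

0.000000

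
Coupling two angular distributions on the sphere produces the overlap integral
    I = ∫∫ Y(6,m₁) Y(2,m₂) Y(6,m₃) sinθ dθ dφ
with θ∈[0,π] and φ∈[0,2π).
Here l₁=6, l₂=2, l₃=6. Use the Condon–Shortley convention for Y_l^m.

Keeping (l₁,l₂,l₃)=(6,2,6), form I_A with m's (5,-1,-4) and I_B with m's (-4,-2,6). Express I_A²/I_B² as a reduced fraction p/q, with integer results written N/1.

Shared (l₁,l₂,l₃)=(6,2,6): N and (l;000)² cancel in I_A²/I_B².
A: Δ = 2!·10!·2!/15! = 1/90090; Racah Σ t=0..1: t=0:+1/725760 t=1:−1/7257600 = 1/806400; ⇒ 3j(6 2 6; 5 -1 -4)² = 27/910, sgn +1
B: Δ = 2!·10!·2!/15! = 1/90090; Racah Σ t=0..0: t=0:+1/14515200 = 1/14515200; ⇒ 3j(6 2 6; -4 -2 6)² = 2/455, sgn +1
I_A²/I_B² = (27/910)/(2/455) = 27/4

27/4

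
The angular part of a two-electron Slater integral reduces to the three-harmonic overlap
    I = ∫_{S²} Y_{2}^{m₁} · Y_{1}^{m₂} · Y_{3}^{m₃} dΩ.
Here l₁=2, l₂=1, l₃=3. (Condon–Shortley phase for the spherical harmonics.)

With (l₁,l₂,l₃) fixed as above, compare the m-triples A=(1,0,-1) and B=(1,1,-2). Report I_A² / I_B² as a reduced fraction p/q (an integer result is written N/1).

Same 2,1,3: normalisation and zero-m 3j drop out of the ratio.
A: Δ: 0! 4! 2! / 7! → 1/105; sum: t=0:+1/6 = 1/6; 3j²(2 1 3; 1 0 -1) = Δ·Π!·Σ² = 8/105  (sign +1)
B: Δ: 0! 4! 2! / 7! → 1/105; sum: t=0:+1/12 = 1/12; 3j²(2 1 3; 1 1 -2) = Δ·Π!·Σ² = 2/21  (sign -1)
I_A²/I_B² = (8/105)/(2/21) = 4/5

4/5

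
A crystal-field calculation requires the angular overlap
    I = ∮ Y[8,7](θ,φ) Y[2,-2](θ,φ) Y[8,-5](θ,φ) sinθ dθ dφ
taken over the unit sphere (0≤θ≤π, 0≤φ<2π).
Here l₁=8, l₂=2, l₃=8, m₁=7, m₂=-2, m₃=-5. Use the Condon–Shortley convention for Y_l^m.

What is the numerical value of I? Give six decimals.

Rules hold: Σm=0, L=18 even, 6≤8≤10.
N = 17·5·17 = 1445
Δ = 2!·14!·2!/19! = 1/348840
Racah Σ t=0..2: t=0:+1/116121600 t=1:−1/25401600 t=2:+1/116121600 = -1/45158400
⇒ 3j(8 2 8; 0 0 0)² = 24/1615, sgn -1
Racah Σ t=0..0: t=0:+1/24908083200 = 1/24908083200
⇒ 3j(8 2 8; 7 -2 -5)² = 7/1292, sgn -1
4πI² = N·(3j₀)²·(3jₘ)² = 42/361
I = +1·√(0.116343/4π) = 0.09622017

0.096220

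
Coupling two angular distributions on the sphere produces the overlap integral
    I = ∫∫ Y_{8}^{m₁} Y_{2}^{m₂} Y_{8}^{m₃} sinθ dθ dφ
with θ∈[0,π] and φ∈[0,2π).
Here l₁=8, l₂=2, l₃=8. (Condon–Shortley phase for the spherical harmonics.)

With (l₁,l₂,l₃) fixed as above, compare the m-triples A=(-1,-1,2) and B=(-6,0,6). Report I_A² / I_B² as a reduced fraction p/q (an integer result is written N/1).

35/48

l's match ⇒ only the (l;m) 3-j factors differ between A and B.
A: triangle coeff Δ(8,2,8) = 1/348840; Σ_t [0,1]: t=0:+1/87091200 t=1:−1/58060800 = -1/174182400; (3j)²=7/2584 [(8 2 8; -1 -1 2)], sign=-1
B: triangle coeff Δ(8,2,8) = 1/348840; Σ_t [0,2]: t=0:+1/348713164800 t=1:−1/6227020800 t=2:+1/3832012800 = 1/9686476800; (3j)²=6/1615 [(8 2 8; -6 0 6)], sign=+1
I_A²/I_B² = (7/2584)/(6/1615) = 35/48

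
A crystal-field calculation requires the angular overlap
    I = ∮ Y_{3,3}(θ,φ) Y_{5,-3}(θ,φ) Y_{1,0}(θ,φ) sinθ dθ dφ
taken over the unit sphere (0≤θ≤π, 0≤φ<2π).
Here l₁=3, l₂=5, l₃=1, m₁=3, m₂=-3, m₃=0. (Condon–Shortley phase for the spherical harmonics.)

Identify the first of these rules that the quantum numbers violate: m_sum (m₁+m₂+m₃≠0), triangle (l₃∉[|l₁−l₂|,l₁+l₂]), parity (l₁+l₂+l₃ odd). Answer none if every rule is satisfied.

triangle

m₁+m₂+m₃ = 3 − 3 + 0 = 0  ✓
triangle: |3−5|=2 ≤ l₃=1 ≤ 3+5=8  ✗
parity: l₁+l₂+l₃ = 9 is odd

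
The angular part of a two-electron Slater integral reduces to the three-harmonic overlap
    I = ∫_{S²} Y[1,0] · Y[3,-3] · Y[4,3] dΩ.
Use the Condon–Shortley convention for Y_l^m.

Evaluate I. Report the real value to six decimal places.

m-sum 0 ✓  L=8 even ✓  2≤4≤4 ✓
Π(2lᵢ+1) = 3×7×9 = 189
triangle coeff Δ(1,3,4) = 1/252
Σ_t [0,0]: t=0:+1/36 = 1/36
(3j)²=4/63 [(1 3 4; 0 0 0)], sign=+1
Σ_t [0,0]: t=0:+1/720 = 1/720
(3j)²=1/36 [(1 3 4; 0 -3 3)], sign=-1
⇒ 4πI² = 1/3
I = (-1)√(1/3/(4π)) = -0.16286750

-0.162868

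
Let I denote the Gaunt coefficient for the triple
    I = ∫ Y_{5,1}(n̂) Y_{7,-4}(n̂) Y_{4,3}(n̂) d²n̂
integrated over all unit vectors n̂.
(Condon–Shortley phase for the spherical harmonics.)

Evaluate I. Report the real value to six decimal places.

Checks pass: Σm=0; 16 even; l₃=4∈[2,12].
(2·5+1)(2·7+1)(2·4+1) = 1485
Δ: 8! 2! 6! / 17! → 1/6126120
sum: t=3:−1/69120 t=4:+1/20736 t=5:−1/69120 = 1/51840
3j²(5 7 4; 0 0 0) = Δ·Π!·Σ² = 280/21879  (sign +1)
sum: t=2:+1/345600 t=3:−1/518400 = 1/1036800
3j²(5 7 4; 1 -4 3) = Δ·Π!·Σ² = 7/2210  (sign -1)
combine: 4πI² = 1485·280/21879·7/2210 = 2940/48841
take √, sign -1: I = -0.06921121

-0.069211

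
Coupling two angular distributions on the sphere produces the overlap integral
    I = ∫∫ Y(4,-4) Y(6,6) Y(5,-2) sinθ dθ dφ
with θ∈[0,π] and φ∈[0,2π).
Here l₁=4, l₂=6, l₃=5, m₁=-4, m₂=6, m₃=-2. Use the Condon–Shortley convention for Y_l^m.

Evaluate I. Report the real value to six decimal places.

L=15 odd ⇒ parity kills the (l;000) factor ⇒ I = 0

0.000000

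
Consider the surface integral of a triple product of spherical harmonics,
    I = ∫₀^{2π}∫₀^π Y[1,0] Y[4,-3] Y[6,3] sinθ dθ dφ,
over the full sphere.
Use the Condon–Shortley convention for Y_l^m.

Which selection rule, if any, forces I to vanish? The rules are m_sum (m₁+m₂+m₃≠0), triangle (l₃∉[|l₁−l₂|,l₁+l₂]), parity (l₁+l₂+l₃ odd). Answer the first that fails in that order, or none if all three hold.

triangle

Σmᵢ = 0  ✓
l₃∈[|l₁−l₂|,l₁+l₂]=[3,5], have l₃=6  ✗
Σlᵢ = 11 ⇒ odd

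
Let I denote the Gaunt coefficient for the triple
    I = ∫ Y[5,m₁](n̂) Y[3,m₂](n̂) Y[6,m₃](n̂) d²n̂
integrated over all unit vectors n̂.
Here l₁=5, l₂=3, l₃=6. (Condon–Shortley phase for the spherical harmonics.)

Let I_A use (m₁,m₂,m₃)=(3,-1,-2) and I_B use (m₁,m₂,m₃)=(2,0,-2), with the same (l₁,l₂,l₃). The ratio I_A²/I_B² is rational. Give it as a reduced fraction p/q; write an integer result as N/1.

l's match ⇒ only the (l;m) 3-j factors differ between A and B.
A: triangle coeff Δ(5,3,6) = 1/675675; Σ_t [0,2]: t=0:+1/11520 t=1:−1/30240 t=2:+1/1935360 = 1/18432; (3j)²=7/429 [(5 3 6; 3 -1 -2)], sign=+1
B: triangle coeff Δ(5,3,6) = 1/675675; Σ_t [0,2]: t=0:+1/8640 t=1:−1/5760 t=2:+1/60480 = -1/24192; (3j)²=8/3003 [(5 3 6; 2 0 -2)], sign=-1
I_A²/I_B² = (7/429)/(8/3003) = 49/8

49/8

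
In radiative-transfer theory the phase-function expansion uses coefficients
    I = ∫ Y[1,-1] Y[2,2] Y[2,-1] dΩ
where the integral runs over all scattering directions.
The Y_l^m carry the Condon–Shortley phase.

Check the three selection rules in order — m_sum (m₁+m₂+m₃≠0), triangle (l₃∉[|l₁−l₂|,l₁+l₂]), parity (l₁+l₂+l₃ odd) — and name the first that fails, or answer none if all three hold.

parity

Σmᵢ = 0  ✓
l₃∈[|l₁−l₂|,l₁+l₂]=[1,3], have l₃=2  ✓
Σlᵢ = 5 ⇒ odd  ✗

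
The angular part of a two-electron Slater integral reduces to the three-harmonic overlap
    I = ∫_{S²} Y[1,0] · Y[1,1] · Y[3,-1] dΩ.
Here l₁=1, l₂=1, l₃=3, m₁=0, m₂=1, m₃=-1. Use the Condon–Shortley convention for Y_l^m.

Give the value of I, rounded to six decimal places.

l₃=3 ∉ [0,2] — triangle fails ⇒ I = 0

0.000000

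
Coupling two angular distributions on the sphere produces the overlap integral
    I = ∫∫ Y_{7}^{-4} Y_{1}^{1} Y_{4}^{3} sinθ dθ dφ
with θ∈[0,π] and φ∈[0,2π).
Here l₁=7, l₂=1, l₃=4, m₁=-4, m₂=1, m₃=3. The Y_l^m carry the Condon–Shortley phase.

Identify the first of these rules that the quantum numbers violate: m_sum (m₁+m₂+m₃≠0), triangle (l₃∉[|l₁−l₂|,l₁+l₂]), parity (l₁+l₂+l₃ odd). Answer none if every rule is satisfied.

azimuthal sum: -4 + 1 + 3 = 0  ✓
6 ≤ 4 ≤ 8 (triangle on l)  ✗
L = 7 + 1 + 4 = 12 (even)

triangle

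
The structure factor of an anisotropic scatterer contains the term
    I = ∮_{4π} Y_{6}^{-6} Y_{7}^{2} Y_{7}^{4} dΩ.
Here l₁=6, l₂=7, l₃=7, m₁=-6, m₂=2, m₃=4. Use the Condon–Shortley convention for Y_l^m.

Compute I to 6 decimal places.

-0.156980

Checks pass: Σm=0; 20 even; l₃=7∈[1,13].
(2·6+1)(2·7+1)(2·7+1) = 2925
Δ: 6! 6! 8! / 21! → 1/2444321880
sum: t=0:+1/2612736000 t=1:−1/20736000 t=2:+1/1658880 t=3:−1/746496 t=4:+1/1658880 t=5:−1/20736000 t=6:+1/2612736000 = -1/4354560
3j²(6 7 7; 0 0 0) = Δ·Π!·Σ² = 1000/138567  (sign +1)
sum: t=6:+1/373248000 = 1/373248000
3j²(6 7 7; -6 2 4) = Δ·Π!·Σ² = 308/20995  (sign -1)
combine: 4πI² = 2925·1000/138567·308/20995 = 420000/1356277
take √, sign -1: I = -0.15698043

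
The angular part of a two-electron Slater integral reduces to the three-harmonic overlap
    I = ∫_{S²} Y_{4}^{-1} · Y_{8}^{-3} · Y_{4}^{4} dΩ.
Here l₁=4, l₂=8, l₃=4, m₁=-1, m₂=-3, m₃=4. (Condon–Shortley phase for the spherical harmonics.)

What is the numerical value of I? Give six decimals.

Rules hold: Σm=0, L=16 even, 4≤4≤12.
N = 9·17·9 = 1377
Δ = 8!·0!·8!/17! = 1/218790
Racah Σ t=4..4: t=4:+1/331776 = 1/331776
⇒ 3j(4 8 4; 0 0 0)² = 490/21879, sgn +1
Racah Σ t=5..5: t=5:−1/29030400 = -1/29030400
⇒ 3j(4 8 4; -1 -3 4)² = 1/1326, sgn -1
4πI² = N·(3j₀)²·(3jₘ)² = 735/31603
I = -1·√(0.0232573/4π) = -0.04302041

-0.043020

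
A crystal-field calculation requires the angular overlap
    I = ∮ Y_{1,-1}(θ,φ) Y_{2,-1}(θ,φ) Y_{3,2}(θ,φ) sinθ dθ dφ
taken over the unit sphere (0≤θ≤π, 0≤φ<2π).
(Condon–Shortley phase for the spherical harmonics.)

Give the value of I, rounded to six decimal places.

0.261169

Rules hold: Σm=0, L=6 even, 1≤3≤3.
N = 3·5·7 = 105
Δ = 0!·2!·4!/7! = 1/105
Racah Σ t=0..0: t=0:+1/4 = 1/4
⇒ 3j(1 2 3; 0 0 0)² = 3/35, sgn -1
Racah Σ t=0..0: t=0:+1/12 = 1/12
⇒ 3j(1 2 3; -1 -1 2)² = 2/21, sgn -1
4πI² = N·(3j₀)²·(3jₘ)² = 6/7
I = +1·√(0.857143/4π) = 0.26116903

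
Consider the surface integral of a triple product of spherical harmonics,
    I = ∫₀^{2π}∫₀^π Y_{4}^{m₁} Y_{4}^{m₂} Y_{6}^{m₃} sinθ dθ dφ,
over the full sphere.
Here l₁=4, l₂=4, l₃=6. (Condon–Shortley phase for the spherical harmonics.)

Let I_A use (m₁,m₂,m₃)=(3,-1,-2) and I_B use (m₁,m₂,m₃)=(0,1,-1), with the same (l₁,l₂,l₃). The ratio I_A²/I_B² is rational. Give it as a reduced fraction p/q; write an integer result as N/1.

18/7

l's match ⇒ only the (l;m) 3-j factors differ between A and B.
A: triangle coeff Δ(4,4,6) = 1/1261260; Σ_t [0,1]: t=0:+1/8640 t=1:−1/34560 = 1/11520; (3j)²=3/143 [(4 4 6; 3 -1 -2)], sign=+1
B: triangle coeff Δ(4,4,6) = 1/1261260; Σ_t [0,2]: t=0:+1/11520 t=1:−1/1728 t=2:+1/3456 = -7/34560; (3j)²=7/858 [(4 4 6; 0 1 -1)], sign=+1
I_A²/I_B² = (3/143)/(7/858) = 18/7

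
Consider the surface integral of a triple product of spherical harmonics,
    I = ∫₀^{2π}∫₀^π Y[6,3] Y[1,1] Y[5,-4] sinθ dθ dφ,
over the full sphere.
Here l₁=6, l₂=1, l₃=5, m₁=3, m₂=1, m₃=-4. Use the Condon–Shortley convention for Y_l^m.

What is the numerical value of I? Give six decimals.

-0.070770

m-sum 0 ✓  L=12 even ✓  5≤5≤7 ✓
Π(2lᵢ+1) = 13×3×11 = 429
triangle coeff Δ(6,1,5) = 1/858
Σ_t [1,1]: t=1:−1/14400 = -1/14400
(3j)²=6/143 [(6 1 5; 0 0 0)], sign=+1
Σ_t [2,2]: t=2:+1/725760 = 1/725760
(3j)²=1/286 [(6 1 5; 3 1 -4)], sign=-1
⇒ 4πI² = 9/143
I = (-1)√(9/143/(4π)) = -0.07076985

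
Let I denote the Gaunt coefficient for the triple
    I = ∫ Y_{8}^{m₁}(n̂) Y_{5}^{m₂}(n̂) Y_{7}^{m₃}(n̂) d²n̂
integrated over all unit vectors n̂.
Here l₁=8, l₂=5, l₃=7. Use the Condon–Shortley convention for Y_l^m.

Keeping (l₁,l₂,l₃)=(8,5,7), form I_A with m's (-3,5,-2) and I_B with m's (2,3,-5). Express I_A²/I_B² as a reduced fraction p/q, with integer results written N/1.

60/49

l's match ⇒ only the (l;m) 3-j factors differ between A and B.
A: triangle coeff Δ(8,5,7) = 1/814773960; Σ_t [6,6]: t=6:+1/248832000 = 1/248832000; (3j)²=63/4199 [(8 5 7; -3 5 -2)], sign=-1
B: triangle coeff Δ(8,5,7) = 1/814773960; Σ_t [4,6]: t=4:+1/92897280 t=5:−1/261273600 t=6:+1/10450944000 = 7/995328000; (3j)²=1029/83980 [(8 5 7; 2 3 -5)], sign=+1
I_A²/I_B² = (63/4199)/(1029/83980) = 60/49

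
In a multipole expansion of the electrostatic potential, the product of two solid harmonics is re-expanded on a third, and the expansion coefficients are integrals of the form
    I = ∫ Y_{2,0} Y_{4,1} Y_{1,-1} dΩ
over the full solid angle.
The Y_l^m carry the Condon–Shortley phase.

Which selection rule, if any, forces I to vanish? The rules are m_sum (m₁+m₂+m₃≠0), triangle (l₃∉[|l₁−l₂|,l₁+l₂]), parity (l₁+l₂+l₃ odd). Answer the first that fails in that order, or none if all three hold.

Σmᵢ = 0  ✓
l₃∈[|l₁−l₂|,l₁+l₂]=[2,6], have l₃=1  ✗
Σlᵢ = 7 ⇒ odd

triangle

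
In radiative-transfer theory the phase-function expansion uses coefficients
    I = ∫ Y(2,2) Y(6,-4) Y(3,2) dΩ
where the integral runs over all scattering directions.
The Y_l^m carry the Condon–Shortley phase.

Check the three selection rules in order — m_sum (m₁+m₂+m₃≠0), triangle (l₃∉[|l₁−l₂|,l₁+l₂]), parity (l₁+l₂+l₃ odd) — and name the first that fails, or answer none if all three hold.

triangle

Σmᵢ = 0  ✓
l₃∈[|l₁−l₂|,l₁+l₂]=[4,8], have l₃=3  ✗
Σlᵢ = 11 ⇒ odd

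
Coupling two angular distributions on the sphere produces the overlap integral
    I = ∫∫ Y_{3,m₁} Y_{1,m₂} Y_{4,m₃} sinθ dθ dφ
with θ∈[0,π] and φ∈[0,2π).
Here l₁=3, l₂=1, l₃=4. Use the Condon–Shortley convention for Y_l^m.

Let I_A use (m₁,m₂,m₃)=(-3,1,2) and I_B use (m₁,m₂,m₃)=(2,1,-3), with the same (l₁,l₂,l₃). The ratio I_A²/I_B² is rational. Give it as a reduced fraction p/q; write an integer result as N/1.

1/21

Same 3,1,4: normalisation and zero-m 3j drop out of the ratio.
A: Δ: 0! 6! 2! / 9! → 1/252; sum: t=0:+1/1440 = 1/1440; 3j²(3 1 4; -3 1 2) = Δ·Π!·Σ² = 1/252  (sign +1)
B: Δ: 0! 6! 2! / 9! → 1/252; sum: t=0:+1/240 = 1/240; 3j²(3 1 4; 2 1 -3) = Δ·Π!·Σ² = 1/12  (sign -1)
I_A²/I_B² = (1/252)/(1/12) = 1/21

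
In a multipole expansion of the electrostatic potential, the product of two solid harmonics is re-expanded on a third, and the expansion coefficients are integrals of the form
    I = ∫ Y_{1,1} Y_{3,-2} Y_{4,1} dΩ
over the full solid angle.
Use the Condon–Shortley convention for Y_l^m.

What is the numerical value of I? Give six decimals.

-0.106622

Rules hold: Σm=0, L=8 even, 2≤4≤4.
N = 3·7·9 = 189
Δ = 0!·2!·6!/9! = 1/252
Racah Σ t=0..0: t=0:+1/36 = 1/36
⇒ 3j(1 3 4; 0 0 0)² = 4/63, sgn +1
Racah Σ t=0..0: t=0:+1/240 = 1/240
⇒ 3j(1 3 4; 1 -2 1)² = 1/84, sgn -1
4πI² = N·(3j₀)²·(3jₘ)² = 1/7
I = -1·√(0.142857/4π) = -0.10662181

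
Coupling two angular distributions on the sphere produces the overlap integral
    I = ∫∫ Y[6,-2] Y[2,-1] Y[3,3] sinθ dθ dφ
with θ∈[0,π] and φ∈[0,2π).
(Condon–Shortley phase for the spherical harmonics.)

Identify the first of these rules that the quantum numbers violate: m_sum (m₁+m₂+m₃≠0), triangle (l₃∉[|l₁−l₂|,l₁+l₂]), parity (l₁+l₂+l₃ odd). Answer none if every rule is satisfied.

azimuthal sum: -2 − 1 + 3 = 0  ✓
4 ≤ 3 ≤ 8 (triangle on l)  ✗
L = 6 + 2 + 3 = 11 (odd)

triangle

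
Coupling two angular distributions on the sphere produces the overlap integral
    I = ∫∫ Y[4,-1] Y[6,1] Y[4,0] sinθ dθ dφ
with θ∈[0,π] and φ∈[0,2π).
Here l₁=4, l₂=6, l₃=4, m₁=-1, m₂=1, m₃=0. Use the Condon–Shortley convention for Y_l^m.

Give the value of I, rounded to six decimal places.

Checks pass: Σm=0; 14 even; l₃=4∈[2,10].
(2·4+1)(2·6+1)(2·4+1) = 1053
Δ: 6! 2! 6! / 15! → 1/1261260
sum: t=2:+1/4608 t=3:−1/1296 t=4:+1/4608 = -7/20736
3j²(4 6 4; 0 0 0) = Δ·Π!·Σ² = 20/1287  (sign -1)
sum: t=3:−1/3456 t=4:+1/1728 t=5:−1/11520 = 7/34560
3j²(4 6 4; -1 1 0) = Δ·Π!·Σ² = 7/858  (sign +1)
combine: 4πI² = 1053·20/1287·7/858 = 210/1573
take √, sign -1: I = -0.10307192

-0.103072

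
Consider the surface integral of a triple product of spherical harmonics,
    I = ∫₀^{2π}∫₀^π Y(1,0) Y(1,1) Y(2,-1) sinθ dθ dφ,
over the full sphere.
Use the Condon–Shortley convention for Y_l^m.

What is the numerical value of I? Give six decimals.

-0.218510

m-sum 0 ✓  L=4 even ✓  0≤2≤2 ✓
Π(2lᵢ+1) = 3×3×5 = 45
triangle coeff Δ(1,1,2) = 1/30
Σ_t [0,0]: t=0:+1/1 = 1/1
(3j)²=2/15 [(1 1 2; 0 0 0)], sign=+1
Σ_t [0,0]: t=0:+1/2 = 1/2
(3j)²=1/10 [(1 1 2; 0 1 -1)], sign=-1
⇒ 4πI² = 3/5
I = (-1)√(3/5/(4π)) = -0.21850969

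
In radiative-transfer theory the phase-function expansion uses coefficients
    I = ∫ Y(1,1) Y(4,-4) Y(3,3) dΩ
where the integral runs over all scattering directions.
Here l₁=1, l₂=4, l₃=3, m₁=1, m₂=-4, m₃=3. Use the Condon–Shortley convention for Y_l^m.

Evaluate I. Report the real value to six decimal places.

0.325735

m-sum 0 ✓  L=8 even ✓  3≤3≤5 ✓
Π(2lᵢ+1) = 3×9×7 = 189
triangle coeff Δ(1,4,3) = 1/252
Σ_t [1,1]: t=1:−1/36 = -1/36
(3j)²=4/63 [(1 4 3; 0 0 0)], sign=+1
Σ_t [0,0]: t=0:+1/1440 = 1/1440
(3j)²=1/9 [(1 4 3; 1 -4 3)], sign=+1
⇒ 4πI² = 4/3
I = (+1)√(4/3/(4π)) = 0.32573501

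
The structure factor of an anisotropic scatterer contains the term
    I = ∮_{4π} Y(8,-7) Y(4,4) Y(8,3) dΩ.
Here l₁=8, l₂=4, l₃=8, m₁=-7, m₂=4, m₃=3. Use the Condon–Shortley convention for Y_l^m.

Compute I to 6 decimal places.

m-sum 0 ✓  L=20 even ✓  4≤8≤12 ✓
Π(2lᵢ+1) = 17×9×17 = 2601
triangle coeff Δ(8,4,8) = 1/185175900
Σ_t [0,4]: t=0:+1/557383680 t=1:−1/21772800 t=2:+1/8294400 t=3:−1/21772800 t=4:+1/557383680 = 1/30965760
(3j)²=36/4199 [(8 4 8; 0 0 0)], sign=+1
Σ_t [4,4]: t=4:+1/22992076800 = 1/22992076800
(3j)²=5/1938 [(8 4 8; -7 4 3)], sign=-1
⇒ 4πI² = 270/4693
I = (-1)√(270/4693/(4π)) = -0.06766307

-0.067663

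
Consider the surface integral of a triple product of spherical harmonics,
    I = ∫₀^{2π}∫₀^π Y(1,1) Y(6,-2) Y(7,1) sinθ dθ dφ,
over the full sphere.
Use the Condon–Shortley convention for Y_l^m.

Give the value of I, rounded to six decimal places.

-0.135514

Checks pass: Σm=0; 14 even; l₃=7∈[5,7].
(2·1+1)(2·6+1)(2·7+1) = 585
Δ: 0! 2! 12! / 15! → 1/1365
sum: t=0:+1/518400 = 1/518400
3j²(1 6 7; 0 0 0) = Δ·Π!·Σ² = 7/195  (sign -1)
sum: t=0:+1/1935360 = 1/1935360
3j²(1 6 7; 1 -2 1) = Δ·Π!·Σ² = 1/91  (sign +1)
combine: 4πI² = 585·7/195·1/91 = 3/13
take √, sign -1: I = -0.13551395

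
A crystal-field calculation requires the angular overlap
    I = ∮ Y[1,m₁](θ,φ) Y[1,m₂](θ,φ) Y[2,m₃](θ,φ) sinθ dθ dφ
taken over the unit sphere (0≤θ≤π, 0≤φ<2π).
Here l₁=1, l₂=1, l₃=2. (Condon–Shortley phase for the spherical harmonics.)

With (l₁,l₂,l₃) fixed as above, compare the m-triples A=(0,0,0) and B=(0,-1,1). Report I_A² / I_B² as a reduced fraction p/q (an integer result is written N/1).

4/3

Shared (l₁,l₂,l₃)=(1,1,2): N and (l;000)² cancel in I_A²/I_B².
A: Δ = 0!·2!·2!/5! = 1/30; Racah Σ t=0..0: t=0:+1/1 = 1/1; ⇒ 3j(1 1 2; 0 0 0)² = 2/15, sgn +1
B: Δ = 0!·2!·2!/5! = 1/30; Racah Σ t=0..0: t=0:+1/2 = 1/2; ⇒ 3j(1 1 2; 0 -1 1)² = 1/10, sgn -1
I_A²/I_B² = (2/15)/(1/10) = 4/3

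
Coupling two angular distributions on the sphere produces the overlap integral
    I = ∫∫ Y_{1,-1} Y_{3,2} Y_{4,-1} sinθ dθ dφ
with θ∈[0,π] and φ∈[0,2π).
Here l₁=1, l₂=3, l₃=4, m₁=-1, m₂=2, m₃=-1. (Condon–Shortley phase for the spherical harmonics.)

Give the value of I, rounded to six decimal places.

Checks pass: Σm=0; 8 even; l₃=4∈[2,4].
(2·1+1)(2·3+1)(2·4+1) = 189
Δ: 0! 2! 6! / 9! → 1/252
sum: t=0:+1/36 = 1/36
3j²(1 3 4; 0 0 0) = Δ·Π!·Σ² = 4/63  (sign +1)
sum: t=0:+1/240 = 1/240
3j²(1 3 4; -1 2 -1) = Δ·Π!·Σ² = 1/84  (sign -1)
combine: 4πI² = 189·4/63·1/84 = 1/7
take √, sign -1: I = -0.10662181

-0.106622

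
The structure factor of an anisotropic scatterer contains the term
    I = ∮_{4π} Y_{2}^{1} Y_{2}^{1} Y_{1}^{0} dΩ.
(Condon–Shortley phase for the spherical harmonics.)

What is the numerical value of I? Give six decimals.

Σmᵢ = 2 ≠ 0, so the φ-integral vanishes; I = 0

0.000000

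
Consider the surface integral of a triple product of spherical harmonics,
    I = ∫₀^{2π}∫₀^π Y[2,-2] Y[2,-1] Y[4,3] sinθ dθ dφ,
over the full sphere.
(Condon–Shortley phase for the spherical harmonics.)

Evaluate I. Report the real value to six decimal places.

-0.238414

Checks pass: Σm=0; 8 even; l₃=4∈[0,4].
(2·2+1)(2·2+1)(2·4+1) = 225
Δ: 0! 4! 4! / 9! → 1/630
sum: t=0:+1/16 = 1/16
3j²(2 2 4; 0 0 0) = Δ·Π!·Σ² = 2/35  (sign +1)
sum: t=0:+1/144 = 1/144
3j²(2 2 4; -2 -1 3) = Δ·Π!·Σ² = 1/18  (sign -1)
combine: 4πI² = 225·2/35·1/18 = 5/7
take √, sign -1: I = -0.23841361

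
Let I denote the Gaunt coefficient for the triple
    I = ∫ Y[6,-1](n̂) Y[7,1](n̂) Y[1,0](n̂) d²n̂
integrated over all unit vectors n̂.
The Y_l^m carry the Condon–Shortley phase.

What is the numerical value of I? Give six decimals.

-0.242415

Checks pass: Σm=0; 14 even; l₃=1∈[1,13].
(2·6+1)(2·7+1)(2·1+1) = 585
Δ: 12! 0! 2! / 15! → 1/1365
sum: t=6:+1/518400 = 1/518400
3j²(6 7 1; 0 0 0) = Δ·Π!·Σ² = 7/195  (sign -1)
sum: t=7:−1/604800 = -1/604800
3j²(6 7 1; -1 1 0) = Δ·Π!·Σ² = 16/455  (sign +1)
combine: 4πI² = 585·7/195·16/455 = 48/65
take √, sign -1: I = -0.24241473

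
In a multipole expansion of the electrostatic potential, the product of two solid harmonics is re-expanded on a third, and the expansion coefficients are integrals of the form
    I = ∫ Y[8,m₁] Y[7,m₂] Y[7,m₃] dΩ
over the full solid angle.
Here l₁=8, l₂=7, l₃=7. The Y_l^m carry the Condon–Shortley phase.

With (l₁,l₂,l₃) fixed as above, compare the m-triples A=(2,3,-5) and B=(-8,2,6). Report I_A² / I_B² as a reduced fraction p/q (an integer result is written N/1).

Same 8,7,7: normalisation and zero-m 3j drop out of the ratio.
A: Δ: 8! 8! 6! / 23! → 1/22086194130; sum: t=4:+1/597196800 t=5:−1/435456000 t=6:+1/2786918400 = -11/41803776000; 3j²(8 7 7; 2 3 -5) = Δ·Π!·Σ² = 66/96577  (sign -1)
B: Δ: 8! 8! 6! / 23! → 1/22086194130; sum: t=8:+1/195084288000 = 1/195084288000; 3j²(8 7 7; -8 2 6) = Δ·Π!·Σ² = 351/52003  (sign -1)
I_A²/I_B² = (66/96577)/(351/52003) = 154/1521

154/1521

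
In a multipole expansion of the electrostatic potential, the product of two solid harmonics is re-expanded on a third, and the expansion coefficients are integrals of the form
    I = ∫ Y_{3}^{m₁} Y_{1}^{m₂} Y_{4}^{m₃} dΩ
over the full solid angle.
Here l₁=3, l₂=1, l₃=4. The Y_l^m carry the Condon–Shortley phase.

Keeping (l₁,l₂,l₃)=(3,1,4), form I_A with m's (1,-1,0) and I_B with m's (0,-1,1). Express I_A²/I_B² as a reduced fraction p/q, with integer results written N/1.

3/5

Same 3,1,4: normalisation and zero-m 3j drop out of the ratio.
A: Δ: 0! 6! 2! / 9! → 1/252; sum: t=0:+1/96 = 1/96; 3j²(3 1 4; 1 -1 0) = Δ·Π!·Σ² = 1/42  (sign +1)
B: Δ: 0! 6! 2! / 9! → 1/252; sum: t=0:+1/72 = 1/72; 3j²(3 1 4; 0 -1 1) = Δ·Π!·Σ² = 5/126  (sign -1)
I_A²/I_B² = (1/42)/(5/126) = 3/5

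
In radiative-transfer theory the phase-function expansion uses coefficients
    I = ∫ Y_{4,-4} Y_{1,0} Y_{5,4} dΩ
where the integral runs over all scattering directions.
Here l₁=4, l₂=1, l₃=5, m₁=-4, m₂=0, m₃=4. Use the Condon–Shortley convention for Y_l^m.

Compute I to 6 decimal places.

Rules hold: Σm=0, L=10 even, 3≤5≤5.
N = 9·3·11 = 297
Δ = 0!·8!·2!/11! = 1/495
Racah Σ t=0..0: t=0:+1/576 = 1/576
⇒ 3j(4 1 5; 0 0 0)² = 5/99, sgn -1
Racah Σ t=0..0: t=0:+1/40320 = 1/40320
⇒ 3j(4 1 5; -4 0 4)² = 1/55, sgn -1
4πI² = N·(3j₀)²·(3jₘ)² = 3/11
I = +1·√(0.272727/4π) = 0.14731920

0.147319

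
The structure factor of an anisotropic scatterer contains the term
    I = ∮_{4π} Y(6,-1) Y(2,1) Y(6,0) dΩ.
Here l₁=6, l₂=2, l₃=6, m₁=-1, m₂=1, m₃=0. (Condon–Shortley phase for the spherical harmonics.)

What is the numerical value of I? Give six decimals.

m-sum 0 ✓  L=14 even ✓  4≤6≤8 ✓
Π(2lᵢ+1) = 13×5×13 = 845
triangle coeff Δ(6,2,6) = 1/90090
Σ_t [0,2]: t=0:+1/69120 t=1:−1/14400 t=2:+1/69120 = -7/172800
(3j)²=14/715 [(6 2 6; 0 0 0)], sign=-1
Σ_t [1,2]: t=1:−1/34560 t=2:+1/28800 = 1/172800
(3j)²=1/1430 [(6 2 6; -1 1 0)], sign=+1
⇒ 4πI² = 7/605
I = (-1)√(7/605/(4π)) = -0.03034355

-0.030344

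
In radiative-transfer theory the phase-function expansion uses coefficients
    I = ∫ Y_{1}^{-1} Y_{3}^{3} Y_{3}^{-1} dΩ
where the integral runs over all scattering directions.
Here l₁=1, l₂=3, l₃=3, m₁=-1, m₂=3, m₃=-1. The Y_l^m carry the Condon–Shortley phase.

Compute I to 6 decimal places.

m-sum = -1 + 3 − 1 = 1 ≠ 0 ⇒ I = 0

0.000000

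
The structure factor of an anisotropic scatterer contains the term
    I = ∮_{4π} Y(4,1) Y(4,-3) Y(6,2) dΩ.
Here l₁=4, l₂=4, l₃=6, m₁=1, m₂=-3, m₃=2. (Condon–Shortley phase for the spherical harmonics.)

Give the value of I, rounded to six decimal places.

-0.165283

m-sum 0 ✓  L=14 even ✓  0≤6≤8 ✓
Π(2lᵢ+1) = 9×9×13 = 1053
triangle coeff Δ(4,4,6) = 1/1261260
Σ_t [0,2]: t=0:+1/4608 t=1:−1/1296 t=2:+1/4608 = -7/20736
(3j)²=20/1287 [(4 4 6; 0 0 0)], sign=-1
Σ_t [0,1]: t=0:+1/8640 t=1:−1/34560 = 1/11520
(3j)²=3/143 [(4 4 6; 1 -3 2)], sign=+1
⇒ 4πI² = 540/1573
I = (-1)√(540/1573/(4π)) = -0.16528277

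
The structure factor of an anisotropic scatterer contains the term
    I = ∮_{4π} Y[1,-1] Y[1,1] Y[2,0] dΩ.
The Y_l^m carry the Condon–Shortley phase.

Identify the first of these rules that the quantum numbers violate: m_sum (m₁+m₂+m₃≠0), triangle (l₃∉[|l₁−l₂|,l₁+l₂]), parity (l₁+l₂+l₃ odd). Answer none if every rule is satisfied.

none

Σmᵢ = 0  ✓
l₃∈[|l₁−l₂|,l₁+l₂]=[0,2], have l₃=2  ✓
Σlᵢ = 4 ⇒ even  ✓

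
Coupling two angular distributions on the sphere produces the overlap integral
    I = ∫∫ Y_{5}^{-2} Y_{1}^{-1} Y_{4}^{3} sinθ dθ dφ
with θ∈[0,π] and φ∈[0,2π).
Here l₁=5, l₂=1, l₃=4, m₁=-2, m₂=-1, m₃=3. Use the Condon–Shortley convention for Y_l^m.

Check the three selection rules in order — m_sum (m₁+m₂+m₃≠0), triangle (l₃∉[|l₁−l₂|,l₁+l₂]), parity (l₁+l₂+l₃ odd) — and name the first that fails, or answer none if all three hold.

none

m₁+m₂+m₃ = -2 − 1 + 3 = 0  ✓
triangle: |5−1|=4 ≤ l₃=4 ≤ 5+1=6  ✓
parity: l₁+l₂+l₃ = 10 is even  ✓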